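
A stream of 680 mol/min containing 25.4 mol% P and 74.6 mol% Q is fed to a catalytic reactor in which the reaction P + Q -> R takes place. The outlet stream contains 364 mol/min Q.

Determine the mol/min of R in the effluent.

143 mol/min

For Q: n = n₀ − 1ξ → 364 = 507.3 − 1ξ, giving ξ = 143.3 mol/min.
Outlet amounts (n = n₀ + ν ξ):
  P: 172.7 − 1(143.3) = 29.44
  Q: 507.3 − 1(143.3) = 364
  R: 0 + 1(143.3) = 143.3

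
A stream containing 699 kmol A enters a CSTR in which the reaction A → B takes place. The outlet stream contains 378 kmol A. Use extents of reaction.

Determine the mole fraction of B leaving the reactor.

For A: n = n₀ − 1ξ → 378 = 699 − 1ξ, giving ξ = 321 kmol.
Outlet amounts (n = n₀ + ν ξ):
  A: 699 − 1(321) = 378
  B: 0 + 1(321) = 321
Total out = 699 kmol; y_B = 321 / 699 = 0.4592.

0.459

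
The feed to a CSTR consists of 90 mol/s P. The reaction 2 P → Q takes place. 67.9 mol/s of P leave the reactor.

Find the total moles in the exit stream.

For P: n = n₀ − 2ξ → 67.9 = 90 − 2ξ, giving ξ = 11.05 mol/s.
Outlet amounts (n = n₀ + ν ξ):
  P: 90 − 2(11.05) = 67.9
  Q: 0 + 1(11.05) = 11.05
Total out = 67.9 + 11.05 = 78.95 mol/s.

79 mol/s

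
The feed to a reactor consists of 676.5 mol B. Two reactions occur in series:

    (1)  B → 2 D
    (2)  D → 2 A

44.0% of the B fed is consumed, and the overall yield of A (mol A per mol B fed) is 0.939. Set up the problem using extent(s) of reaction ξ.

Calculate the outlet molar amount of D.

278 mol

Conversion of B: B consumed = 1ξ₁ = 0.44 × 676.5 → ξ₁ = 297.7 mol.
Yield of A: 2ξ₂ / 676.5 = 0.939 → ξ₂ = 317.6 mol.
Outlet amounts (n = n₀ + Σ ν·ξ):
  B: 676.5 − 1(297.7) = 378.8
  D: 0 + 2(297.7) − 1(317.6) = 277.7
  A: 0 + 2(317.6) = 635.2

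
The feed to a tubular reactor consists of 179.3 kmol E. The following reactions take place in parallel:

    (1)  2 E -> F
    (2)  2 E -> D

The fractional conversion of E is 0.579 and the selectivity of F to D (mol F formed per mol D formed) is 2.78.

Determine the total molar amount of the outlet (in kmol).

127 kmol

Conversion of E: E consumed = 0.579 × 179.3 = 103.8 kmol = 2ξ₁ + 2ξ₂.
Selectivity: 1ξ₁ / (1ξ₂) = 2.78 → ξ₁ = 2.78 ξ₂.
Substitute: (2·2.78 + 2) ξ₂ = 103.8 → ξ₂ = 13.73 kmol, ξ₁ = 38.18 kmol.
Outlet amounts (n = n₀ + Σ ν·ξ):
  E: 179.3 − 2(38.18) − 2(13.73) = 75.49
  F: 0 + 1(38.18) = 38.18
  D: 0 + 1(13.73) = 13.73
Total out = 75.49 + 38.18 + 13.73 = 127.4 kmol.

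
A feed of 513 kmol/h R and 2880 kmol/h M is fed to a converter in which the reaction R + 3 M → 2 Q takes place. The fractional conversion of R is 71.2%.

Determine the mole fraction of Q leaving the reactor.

0.274

R reacted = 0.712 × 513 = 365.3 kmol/h; ν_R = −1, so ξ = 365.3/1 = 365.3 kmol/h.
Outlet amounts (n = n₀ + ν ξ):
  R: 513 − 1(365.3) = 147.7
  M: 2880 − 3(365.3) = 1784
  Q: 0 + 2(365.3) = 730.5
Total out = 2662 kmol/h; y_Q = 730.5 / 2662 = 0.2744.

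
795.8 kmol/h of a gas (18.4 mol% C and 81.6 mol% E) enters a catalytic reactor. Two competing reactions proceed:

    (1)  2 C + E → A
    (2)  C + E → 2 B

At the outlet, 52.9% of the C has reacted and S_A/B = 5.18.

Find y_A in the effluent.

0.0512

Conversion of C: C consumed = 0.529 × 146.4 = 77.46 kmol/h = 2ξ₁ + 1ξ₂.
Selectivity: 1ξ₁ / (2ξ₂) = 5.18 → ξ₁ = 10.36 ξ₂.
Substitute: (2·10.36 + 1) ξ₂ = 77.46 → ξ₂ = 3.566 kmol/h, ξ₁ = 36.95 kmol/h.
Outlet amounts (n = n₀ + Σ ν·ξ):
  C: 146.4 − 2(36.95) − 1(3.566) = 68.97
  E: 649.4 − 1(36.95) − 1(3.566) = 608.9
  A: 0 + 1(36.95) = 36.95
  B: 0 + 2(3.566) = 7.133
Total out = 721.9 kmol/h; y_A = 36.95 / 721.9 = 0.05118.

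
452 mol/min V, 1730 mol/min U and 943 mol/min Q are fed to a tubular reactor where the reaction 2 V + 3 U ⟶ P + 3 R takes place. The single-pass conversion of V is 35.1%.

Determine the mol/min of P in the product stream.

V reacted = 0.351 × 452 = 158.7 mol/min; ν_V = −2, so ξ = 158.7/2 = 79.33 mol/min.
Outlet amounts (n = n₀ + ν ξ):
  V: 452 − 2(79.33) = 293.3
  U: 1730 − 3(79.33) = 1492
  P: 0 + 1(79.33) = 79.33
  R: 0 + 3(79.33) = 238
  Q: 943 (inert)

79.3 mol/min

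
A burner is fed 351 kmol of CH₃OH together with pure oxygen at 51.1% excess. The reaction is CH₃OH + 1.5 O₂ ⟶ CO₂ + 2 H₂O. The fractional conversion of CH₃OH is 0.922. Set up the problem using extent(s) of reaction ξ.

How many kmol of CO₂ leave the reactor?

324 kmol

Stoichiometric O₂ = 1.5 × 351 = 526.5 kmol; O₂ fed = 526.5 × 1.511 = 795.5 kmol.
Fuel reacted = 0.922 × 351 → ξ = 323.6 kmol.
Outlet (n = n₀ + ν ξ):
  CH₃OH: 351 − 1(323.6) = 27.38
  O₂: 795.5 − 1.5(323.6) = 310.1
  CO₂: 0 + 1(323.6) = 323.6
  H₂O: 0 + 2(323.6) = 647.2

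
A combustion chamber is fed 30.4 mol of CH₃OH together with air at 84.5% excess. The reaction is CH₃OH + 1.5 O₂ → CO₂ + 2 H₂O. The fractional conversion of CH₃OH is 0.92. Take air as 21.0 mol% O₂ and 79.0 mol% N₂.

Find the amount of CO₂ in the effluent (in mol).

28 mol

Stoichiometric O₂ = 1.5 × 30.4 = 45.6 mol; O₂ fed = 45.6 × 1.845 = 84.13 mol.
N₂ fed = 84.13 × 79/21 = 316.5 mol.
Fuel reacted = 0.92 × 30.4 → ξ = 27.97 mol.
Outlet (n = n₀ + ν ξ):
  CH₃OH: 30.4 − 1(27.97) = 2.432
  O₂: 84.13 − 1.5(27.97) = 42.18
  N₂: 316.5 (inert)
  CO₂: 0 + 1(27.97) = 27.97
  H₂O: 0 + 2(27.97) = 55.94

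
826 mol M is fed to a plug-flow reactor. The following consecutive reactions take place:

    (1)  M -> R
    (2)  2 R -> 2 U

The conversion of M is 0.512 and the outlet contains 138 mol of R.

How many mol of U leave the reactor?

285 mol

Conversion of M: M consumed = 1ξ₁ = 0.512 × 826 → ξ₁ = 422.9 mol.
R balance: n_R = 0 + 1ξ₁ − 2ξ₂ = 138 → ξ₂ = (1·422.9 − 138)/2 = 142.5 mol.
Outlet amounts (n = n₀ + Σ ν·ξ):
  M: 826 − 1(422.9) = 403.1
  R: 0 + 1(422.9) − 2(142.5) = 138
  U: 0 + 2(142.5) = 284.9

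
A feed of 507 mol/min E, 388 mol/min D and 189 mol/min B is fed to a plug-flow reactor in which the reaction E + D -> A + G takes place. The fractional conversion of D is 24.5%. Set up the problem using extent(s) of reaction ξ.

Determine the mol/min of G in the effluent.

D reacted = 0.245 × 388 = 95.06 mol/min; ν_D = −1, so ξ = 95.06/1 = 95.06 mol/min.
Outlet amounts (n = n₀ + ν ξ):
  E: 507 − 1(95.06) = 411.9
  D: 388 − 1(95.06) = 292.9
  A: 0 + 1(95.06) = 95.06
  G: 0 + 1(95.06) = 95.06
  B: 189 (inert)

95.1 mol/min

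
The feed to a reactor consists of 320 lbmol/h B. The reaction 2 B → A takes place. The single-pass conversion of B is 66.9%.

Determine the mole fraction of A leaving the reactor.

0.503

B reacted = 0.669 × 320 = 214.1 lbmol/h; ν_B = −2, so ξ = 214.1/2 = 107 lbmol/h.
Outlet amounts (n = n₀ + ν ξ):
  B: 320 − 2(107) = 105.9
  A: 0 + 1(107) = 107
Total out = 213 lbmol/h; y_A = 107 / 213 = 0.5026.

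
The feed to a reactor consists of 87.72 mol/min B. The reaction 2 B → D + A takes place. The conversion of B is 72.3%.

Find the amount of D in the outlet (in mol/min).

B reacted = 0.723 × 87.72 = 63.42 mol/min; ν_B = −2, so ξ = 63.42/2 = 31.71 mol/min.
Outlet amounts (n = n₀ + ν ξ):
  B: 87.72 − 2(31.71) = 24.3
  D: 0 + 1(31.71) = 31.71
  A: 0 + 1(31.71) = 31.71

31.7 mol/min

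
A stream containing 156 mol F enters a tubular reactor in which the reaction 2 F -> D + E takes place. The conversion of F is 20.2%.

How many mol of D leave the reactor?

15.8 mol

F reacted = 0.202 × 156 = 31.51 mol; ν_F = −2, so ξ = 31.51/2 = 15.76 mol.
Outlet amounts (n = n₀ + ν ξ):
  F: 156 − 2(15.76) = 124.5
  D: 0 + 1(15.76) = 15.76
  E: 0 + 1(15.76) = 15.76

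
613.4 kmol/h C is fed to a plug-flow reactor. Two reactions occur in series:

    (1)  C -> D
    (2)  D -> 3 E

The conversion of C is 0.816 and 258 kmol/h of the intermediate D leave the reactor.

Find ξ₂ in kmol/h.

Conversion of C: C consumed = 1ξ₁ = 0.816 × 613.4 → ξ₁ = 500.5 kmol/h.
D balance: n_D = 0 + 1ξ₁ − 1ξ₂ = 258 → ξ₂ = (1·500.5 − 258)/1 = 242.5 kmol/h.
Outlet amounts (n = n₀ + Σ ν·ξ):
  C: 613.4 − 1(500.5) = 112.9
  D: 0 + 1(500.5) − 1(242.5) = 258
  E: 0 + 3(242.5) = 727.6

ξ₂ = 243 kmol/h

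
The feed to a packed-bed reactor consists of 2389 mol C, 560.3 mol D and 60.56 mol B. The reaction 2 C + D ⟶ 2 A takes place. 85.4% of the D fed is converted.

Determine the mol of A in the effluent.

D reacted = 0.854 × 560.3 = 478.5 mol; ν_D = −1, so ξ = 478.5/1 = 478.5 mol.
Outlet amounts (n = n₀ + ν ξ):
  C: 2389 − 2(478.5) = 1432
  D: 560.3 − 1(478.5) = 81.8
  A: 0 + 2(478.5) = 957
  B: 60.56 (inert)

957 mol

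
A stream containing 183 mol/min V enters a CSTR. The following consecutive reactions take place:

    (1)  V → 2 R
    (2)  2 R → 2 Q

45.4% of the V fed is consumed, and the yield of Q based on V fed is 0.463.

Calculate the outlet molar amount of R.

81.4 mol/min

Conversion of V: V consumed = 1ξ₁ = 0.454 × 183 → ξ₁ = 83.08 mol/min.
Yield of Q: 2ξ₂ / 183 = 0.463 → ξ₂ = 42.36 mol/min.
Outlet amounts (n = n₀ + Σ ν·ξ):
  V: 183 − 1(83.08) = 99.92
  R: 0 + 2(83.08) − 2(42.36) = 81.44
  Q: 0 + 2(42.36) = 84.73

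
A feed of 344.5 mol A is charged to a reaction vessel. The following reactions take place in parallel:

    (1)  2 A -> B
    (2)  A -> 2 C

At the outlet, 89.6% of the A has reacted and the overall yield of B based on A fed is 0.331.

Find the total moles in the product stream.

311 mol

Yield of B: 1ξ₁ / 344.5 = 0.331 → ξ₁ = 114 mol.
Conversion of A: 2ξ₁ + 1ξ₂ = 0.896 × 344.5 = 308.7 → ξ₂ = 80.61 mol.
Outlet amounts (n = n₀ + Σ ν·ξ):
  A: 344.5 − 2(114) − 1(80.61) = 35.83
  B: 0 + 1(114) = 114
  C: 0 + 2(80.61) = 161.2
Total out = 35.83 + 114 + 161.2 = 311.1 mol.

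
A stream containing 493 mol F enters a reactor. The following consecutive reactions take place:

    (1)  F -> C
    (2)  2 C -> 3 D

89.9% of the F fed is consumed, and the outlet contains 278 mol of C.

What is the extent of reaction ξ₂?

ξ₂ = 82.6 mol

Conversion of F: F consumed = 1ξ₁ = 0.899 × 493 → ξ₁ = 443.2 mol.
C balance: n_C = 0 + 1ξ₁ − 2ξ₂ = 278 → ξ₂ = (1·443.2 − 278)/2 = 82.6 mol.
Outlet amounts (n = n₀ + Σ ν·ξ):
  F: 493 − 1(443.2) = 49.79
  C: 0 + 1(443.2) − 2(82.6) = 278
  D: 0 + 3(82.6) = 247.8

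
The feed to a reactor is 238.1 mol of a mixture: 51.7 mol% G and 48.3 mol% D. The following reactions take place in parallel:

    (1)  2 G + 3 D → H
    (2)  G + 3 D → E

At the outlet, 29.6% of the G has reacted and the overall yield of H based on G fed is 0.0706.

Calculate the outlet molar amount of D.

31.8 mol

Yield of H: 1ξ₁ / 123.1 = 0.0706 → ξ₁ = 8.691 mol.
Conversion of G: 2ξ₁ + 1ξ₂ = 0.296 × 123.1 = 36.44 → ξ₂ = 19.06 mol.
Outlet amounts (n = n₀ + Σ ν·ξ):
  G: 123.1 − 2(8.691) − 1(19.06) = 86.66
  D: 115 − 3(8.691) − 3(19.06) = 31.76
  H: 0 + 1(8.691) = 8.691
  E: 0 + 1(19.06) = 19.06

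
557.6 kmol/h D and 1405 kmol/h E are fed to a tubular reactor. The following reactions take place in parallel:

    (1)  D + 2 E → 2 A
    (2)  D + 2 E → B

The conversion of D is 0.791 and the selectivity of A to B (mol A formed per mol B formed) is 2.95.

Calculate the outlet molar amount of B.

Conversion of D: D consumed = 0.791 × 557.6 = 441.1 kmol/h = 1ξ₁ + 1ξ₂.
Selectivity: 2ξ₁ / (1ξ₂) = 2.95 → ξ₁ = 1.475 ξ₂.
Substitute: (1·1.475 + 1) ξ₂ = 441.1 → ξ₂ = 178.2 kmol/h, ξ₁ = 262.9 kmol/h.
Outlet amounts (n = n₀ + Σ ν·ξ):
  D: 557.6 − 1(262.9) − 1(178.2) = 116.5
  E: 1405 − 2(262.9) − 2(178.2) = 522.9
  A: 0 + 2(262.9) = 525.7
  B: 0 + 1(178.2) = 178.2

178 kmol/h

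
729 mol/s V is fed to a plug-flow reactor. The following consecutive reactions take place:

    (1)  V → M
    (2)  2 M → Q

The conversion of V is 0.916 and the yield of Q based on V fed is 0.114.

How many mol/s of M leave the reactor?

Conversion of V: V consumed = 1ξ₁ = 0.916 × 729 → ξ₁ = 667.8 mol/s.
Yield of Q: 1ξ₂ / 729 = 0.114 → ξ₂ = 83.11 mol/s.
Outlet amounts (n = n₀ + Σ ν·ξ):
  V: 729 − 1(667.8) = 61.24
  M: 0 + 1(667.8) − 2(83.11) = 501.6
  Q: 0 + 1(83.11) = 83.11

502 mol/s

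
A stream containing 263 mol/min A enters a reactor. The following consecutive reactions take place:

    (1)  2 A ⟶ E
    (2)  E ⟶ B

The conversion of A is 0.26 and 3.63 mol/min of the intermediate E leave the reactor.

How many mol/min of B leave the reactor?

Conversion of A: A consumed = 2ξ₁ = 0.26 × 263 → ξ₁ = 34.19 mol/min.
E balance: n_E = 0 + 1ξ₁ − 1ξ₂ = 3.63 → ξ₂ = (1·34.19 − 3.63)/1 = 30.56 mol/min.
Outlet amounts (n = n₀ + Σ ν·ξ):
  A: 263 − 2(34.19) = 194.6
  E: 0 + 1(34.19) − 1(30.56) = 3.63
  B: 0 + 1(30.56) = 30.56

30.6 mol/min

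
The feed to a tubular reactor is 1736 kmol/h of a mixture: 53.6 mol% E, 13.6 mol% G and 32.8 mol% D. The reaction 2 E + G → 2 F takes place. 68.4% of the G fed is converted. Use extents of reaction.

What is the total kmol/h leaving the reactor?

G reacted = 0.684 × 236.1 = 161.5 kmol/h; ν_G = −1, so ξ = 161.5/1 = 161.5 kmol/h.
Outlet amounts (n = n₀ + ν ξ):
  E: 930.5 − 2(161.5) = 607.5
  G: 236.1 − 1(161.5) = 74.61
  F: 0 + 2(161.5) = 323
  D: 569.4 (inert)
Total out = 607.5 + 74.61 + 323 + 569.4 = 1575 kmol/h.

1570 kmol/h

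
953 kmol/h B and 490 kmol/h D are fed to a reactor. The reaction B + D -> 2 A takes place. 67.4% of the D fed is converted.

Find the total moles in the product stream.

1440 kmol/h

D reacted = 0.674 × 490 = 330.3 kmol/h; ν_D = −1, so ξ = 330.3/1 = 330.3 kmol/h.
Outlet amounts (n = n₀ + ν ξ):
  B: 953 − 1(330.3) = 622.7
  D: 490 − 1(330.3) = 159.7
  A: 0 + 2(330.3) = 660.5
Total out = 622.7 + 159.7 + 660.5 = 1443 kmol/h.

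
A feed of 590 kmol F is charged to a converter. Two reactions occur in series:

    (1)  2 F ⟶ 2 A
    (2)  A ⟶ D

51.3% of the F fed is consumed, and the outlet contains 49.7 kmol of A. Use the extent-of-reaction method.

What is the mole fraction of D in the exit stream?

0.429

Conversion of F: F consumed = 2ξ₁ = 0.513 × 590 → ξ₁ = 151.3 kmol.
A balance: n_A = 0 + 2ξ₁ − 1ξ₂ = 49.7 → ξ₂ = (2·151.3 − 49.7)/1 = 253 kmol.
Outlet amounts (n = n₀ + Σ ν·ξ):
  F: 590 − 2(151.3) = 287.3
  A: 0 + 2(151.3) − 1(253) = 49.7
  D: 0 + 1(253) = 253
Total out = 590 kmol; y_D = 253 / 590 = 0.4288.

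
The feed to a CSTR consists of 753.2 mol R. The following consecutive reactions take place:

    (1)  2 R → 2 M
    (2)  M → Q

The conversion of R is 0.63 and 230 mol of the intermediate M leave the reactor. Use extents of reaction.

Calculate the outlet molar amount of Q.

Conversion of R: R consumed = 2ξ₁ = 0.63 × 753.2 → ξ₁ = 237.3 mol.
M balance: n_M = 0 + 2ξ₁ − 1ξ₂ = 230 → ξ₂ = (2·237.3 − 230)/1 = 244.5 mol.
Outlet amounts (n = n₀ + Σ ν·ξ):
  R: 753.2 − 2(237.3) = 278.7
  M: 0 + 2(237.3) − 1(244.5) = 230
  Q: 0 + 1(244.5) = 244.5

245 mol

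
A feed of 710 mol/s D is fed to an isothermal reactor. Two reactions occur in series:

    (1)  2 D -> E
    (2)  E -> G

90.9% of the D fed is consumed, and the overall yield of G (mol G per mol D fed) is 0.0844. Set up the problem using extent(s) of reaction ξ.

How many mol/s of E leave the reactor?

Conversion of D: D consumed = 2ξ₁ = 0.909 × 710 → ξ₁ = 322.7 mol/s.
Yield of G: 1ξ₂ / 710 = 0.0844 → ξ₂ = 59.92 mol/s.
Outlet amounts (n = n₀ + Σ ν·ξ):
  D: 710 − 2(322.7) = 64.61
  E: 0 + 1(322.7) − 1(59.92) = 262.8
  G: 0 + 1(59.92) = 59.92

263 mol/s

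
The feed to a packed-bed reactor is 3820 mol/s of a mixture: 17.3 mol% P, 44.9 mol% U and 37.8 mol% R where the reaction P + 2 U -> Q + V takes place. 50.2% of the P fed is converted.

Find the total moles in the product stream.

3490 mol/s

P reacted = 0.502 × 660.9 = 331.8 mol/s; ν_P = −1, so ξ = 331.8/1 = 331.8 mol/s.
Outlet amounts (n = n₀ + ν ξ):
  P: 660.9 − 1(331.8) = 329.1
  U: 1715 − 2(331.8) = 1052
  Q: 0 + 1(331.8) = 331.8
  V: 0 + 1(331.8) = 331.8
  R: 1444 (inert)
Total out = 329.1 + 1052 + 331.8 + 331.8 + 1444 = 3488 mol/s.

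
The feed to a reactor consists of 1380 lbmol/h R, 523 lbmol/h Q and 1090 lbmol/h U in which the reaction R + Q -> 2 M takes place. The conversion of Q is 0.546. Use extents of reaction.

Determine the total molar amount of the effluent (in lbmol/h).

Q reacted = 0.546 × 523 = 285.6 lbmol/h; ν_Q = −1, so ξ = 285.6/1 = 285.6 lbmol/h.
Outlet amounts (n = n₀ + ν ξ):
  R: 1380 − 1(285.6) = 1094
  Q: 523 − 1(285.6) = 237.4
  M: 0 + 2(285.6) = 571.1
  U: 1090 (inert)
Total out = 1094 + 237.4 + 571.1 + 1090 = 2993 lbmol/h.

2990 lbmol/h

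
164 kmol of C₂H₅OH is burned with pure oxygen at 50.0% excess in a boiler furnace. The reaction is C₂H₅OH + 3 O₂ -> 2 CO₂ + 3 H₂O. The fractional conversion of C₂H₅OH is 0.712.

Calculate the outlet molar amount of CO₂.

Stoichiometric O₂ = 3 × 164 = 492 kmol; O₂ fed = 492 × 1.500 = 738 kmol.
Fuel reacted = 0.712 × 164 → ξ = 116.8 kmol.
Outlet (n = n₀ + ν ξ):
  C₂H₅OH: 164 − 1(116.8) = 47.23
  O₂: 738 − 3(116.8) = 387.7
  CO₂: 0 + 2(116.8) = 233.5
  H₂O: 0 + 3(116.8) = 350.3

234 kmol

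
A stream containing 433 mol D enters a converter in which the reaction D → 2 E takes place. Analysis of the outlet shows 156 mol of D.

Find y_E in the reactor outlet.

For D: n = n₀ − 1ξ → 156 = 433 − 1ξ, giving ξ = 277 mol.
Outlet amounts (n = n₀ + ν ξ):
  D: 433 − 1(277) = 156
  E: 0 + 2(277) = 554
Total out = 710 mol; y_E = 554 / 710 = 0.7803.

0.78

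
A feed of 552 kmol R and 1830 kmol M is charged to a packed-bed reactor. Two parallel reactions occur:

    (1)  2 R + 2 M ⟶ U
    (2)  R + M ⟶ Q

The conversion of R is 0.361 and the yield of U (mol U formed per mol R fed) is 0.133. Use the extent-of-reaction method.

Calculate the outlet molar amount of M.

1630 kmol

Yield of U: 1ξ₁ / 552 = 0.133 → ξ₁ = 73.42 kmol.
Conversion of R: 2ξ₁ + 1ξ₂ = 0.361 × 552 = 199.3 → ξ₂ = 52.44 kmol.
Outlet amounts (n = n₀ + Σ ν·ξ):
  R: 552 − 2(73.42) − 1(52.44) = 352.7
  M: 1830 − 2(73.42) − 1(52.44) = 1631
  U: 0 + 1(73.42) = 73.42
  Q: 0 + 1(52.44) = 52.44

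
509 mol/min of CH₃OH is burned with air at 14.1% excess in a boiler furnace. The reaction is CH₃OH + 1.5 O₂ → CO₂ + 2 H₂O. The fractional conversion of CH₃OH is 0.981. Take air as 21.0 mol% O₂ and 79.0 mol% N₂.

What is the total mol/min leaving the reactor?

4910 mol/min

Stoichiometric O₂ = 1.5 × 509 = 763.5 mol/min; O₂ fed = 763.5 × 1.141 = 871.2 mol/min.
N₂ fed = 871.2 × 79/21 = 3277 mol/min.
Fuel reacted = 0.981 × 509 → ξ = 499.3 mol/min.
Outlet (n = n₀ + ν ξ):
  CH₃OH: 509 − 1(499.3) = 9.671
  O₂: 871.2 − 1.5(499.3) = 122.2
  N₂: 3277 (inert)
  CO₂: 0 + 1(499.3) = 499.3
  H₂O: 0 + 2(499.3) = 998.7
Total out = 9.671 + 122.2 + 3277 + 499.3 + 998.7 = 4907 mol/min.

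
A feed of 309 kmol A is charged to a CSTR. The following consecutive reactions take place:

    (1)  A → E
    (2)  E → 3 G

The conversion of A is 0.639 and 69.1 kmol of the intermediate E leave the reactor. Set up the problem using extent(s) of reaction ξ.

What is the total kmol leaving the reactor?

566 kmol

Conversion of A: A consumed = 1ξ₁ = 0.639 × 309 → ξ₁ = 197.5 kmol.
E balance: n_E = 0 + 1ξ₁ − 1ξ₂ = 69.1 → ξ₂ = (1·197.5 − 69.1)/1 = 128.4 kmol.
Outlet amounts (n = n₀ + Σ ν·ξ):
  A: 309 − 1(197.5) = 111.5
  E: 0 + 1(197.5) − 1(128.4) = 69.1
  G: 0 + 3(128.4) = 385.1
Total out = 111.5 + 69.1 + 385.1 = 565.7 kmol.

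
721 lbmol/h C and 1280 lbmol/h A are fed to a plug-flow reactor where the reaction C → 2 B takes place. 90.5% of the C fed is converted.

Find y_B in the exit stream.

0.492

C reacted = 0.905 × 721 = 652.5 lbmol/h; ν_C = −1, so ξ = 652.5/1 = 652.5 lbmol/h.
Outlet amounts (n = n₀ + ν ξ):
  C: 721 − 1(652.5) = 68.5
  B: 0 + 2(652.5) = 1305
  A: 1280 (inert)
Total out = 2654 lbmol/h; y_B = 1305 / 2654 = 0.4918.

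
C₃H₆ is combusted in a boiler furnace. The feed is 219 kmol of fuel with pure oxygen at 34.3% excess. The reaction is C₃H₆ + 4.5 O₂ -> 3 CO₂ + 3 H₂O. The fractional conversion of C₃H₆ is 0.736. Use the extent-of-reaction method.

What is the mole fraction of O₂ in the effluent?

0.369

Stoichiometric O₂ = 4.5 × 219 = 985.5 kmol; O₂ fed = 985.5 × 1.343 = 1324 kmol.
Fuel reacted = 0.736 × 219 → ξ = 161.2 kmol.
Outlet (n = n₀ + ν ξ):
  C₃H₆: 219 − 1(161.2) = 57.82
  O₂: 1324 − 4.5(161.2) = 598.2
  CO₂: 0 + 3(161.2) = 483.6
  H₂O: 0 + 3(161.2) = 483.6
Total out = 1623 kmol; y_O₂ = 598.2 / 1623 = 0.3685.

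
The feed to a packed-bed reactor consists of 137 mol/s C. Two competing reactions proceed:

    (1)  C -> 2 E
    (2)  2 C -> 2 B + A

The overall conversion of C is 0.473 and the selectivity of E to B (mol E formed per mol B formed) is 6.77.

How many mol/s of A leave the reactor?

7.39 mol/s

Conversion of C: C consumed = 0.473 × 137 = 64.8 mol/s = 1ξ₁ + 2ξ₂.
Selectivity: 2ξ₁ / (2ξ₂) = 6.77 → ξ₁ = 6.77 ξ₂.
Substitute: (1·6.77 + 2) ξ₂ = 64.8 → ξ₂ = 7.389 mol/s, ξ₁ = 50.02 mol/s.
Outlet amounts (n = n₀ + Σ ν·ξ):
  C: 137 − 1(50.02) − 2(7.389) = 72.2
  E: 0 + 2(50.02) = 100
  B: 0 + 2(7.389) = 14.78
  A: 0 + 1(7.389) = 7.389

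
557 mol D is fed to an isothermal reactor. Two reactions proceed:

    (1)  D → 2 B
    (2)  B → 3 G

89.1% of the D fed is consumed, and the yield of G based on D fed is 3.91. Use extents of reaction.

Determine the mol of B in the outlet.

Conversion of D: D consumed = 1ξ₁ = 0.891 × 557 → ξ₁ = 496.3 mol.
Yield of G: 3ξ₂ / 557 = 3.91 → ξ₂ = 726 mol.
Outlet amounts (n = n₀ + Σ ν·ξ):
  D: 557 − 1(496.3) = 60.71
  B: 0 + 2(496.3) − 1(726) = 266.6
  G: 0 + 3(726) = 2178

267 mol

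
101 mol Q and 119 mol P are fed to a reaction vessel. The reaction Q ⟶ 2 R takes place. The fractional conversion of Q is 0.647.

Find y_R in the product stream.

0.458

Q reacted = 0.647 × 101 = 65.35 mol; ν_Q = −1, so ξ = 65.35/1 = 65.35 mol.
Outlet amounts (n = n₀ + ν ξ):
  Q: 101 − 1(65.35) = 35.65
  R: 0 + 2(65.35) = 130.7
  P: 119 (inert)
Total out = 285.3 mol; y_R = 130.7 / 285.3 = 0.458.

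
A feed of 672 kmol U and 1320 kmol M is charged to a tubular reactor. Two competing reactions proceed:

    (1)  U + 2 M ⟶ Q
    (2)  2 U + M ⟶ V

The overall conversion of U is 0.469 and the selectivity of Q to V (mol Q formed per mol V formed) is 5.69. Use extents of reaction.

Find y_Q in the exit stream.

0.162

Conversion of U: U consumed = 0.469 × 672 = 315.2 kmol = 1ξ₁ + 2ξ₂.
Selectivity: 1ξ₁ / (1ξ₂) = 5.69 → ξ₁ = 5.69 ξ₂.
Substitute: (1·5.69 + 2) ξ₂ = 315.2 → ξ₂ = 40.98 kmol, ξ₁ = 233.2 kmol.
Outlet amounts (n = n₀ + Σ ν·ξ):
  U: 672 − 1(233.2) − 2(40.98) = 356.8
  M: 1320 − 2(233.2) − 1(40.98) = 812.6
  Q: 0 + 1(233.2) = 233.2
  V: 0 + 1(40.98) = 40.98
Total out = 1444 kmol; y_Q = 233.2 / 1444 = 0.1615.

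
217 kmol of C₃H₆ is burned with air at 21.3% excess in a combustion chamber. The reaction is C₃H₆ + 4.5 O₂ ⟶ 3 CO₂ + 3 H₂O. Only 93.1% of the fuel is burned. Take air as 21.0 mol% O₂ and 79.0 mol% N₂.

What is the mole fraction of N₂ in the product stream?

0.748

Stoichiometric O₂ = 4.5 × 217 = 976.5 kmol; O₂ fed = 976.5 × 1.213 = 1184 kmol.
N₂ fed = 1184 × 79/21 = 4456 kmol.
Fuel reacted = 0.931 × 217 → ξ = 202 kmol.
Outlet (n = n₀ + ν ξ):
  C₃H₆: 217 − 1(202) = 14.97
  O₂: 1184 − 4.5(202) = 275.4
  N₂: 4456 (inert)
  CO₂: 0 + 3(202) = 606.1
  H₂O: 0 + 3(202) = 606.1
Total out = 5958 kmol; y_N₂ = 4456 / 5958 = 0.7478.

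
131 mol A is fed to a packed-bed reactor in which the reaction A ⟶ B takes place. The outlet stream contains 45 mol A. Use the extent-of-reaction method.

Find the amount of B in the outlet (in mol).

For A: n = n₀ − 1ξ → 45 = 131 − 1ξ, giving ξ = 86 mol.
Outlet amounts (n = n₀ + ν ξ):
  A: 131 − 1(86) = 45
  B: 0 + 1(86) = 86

86 mol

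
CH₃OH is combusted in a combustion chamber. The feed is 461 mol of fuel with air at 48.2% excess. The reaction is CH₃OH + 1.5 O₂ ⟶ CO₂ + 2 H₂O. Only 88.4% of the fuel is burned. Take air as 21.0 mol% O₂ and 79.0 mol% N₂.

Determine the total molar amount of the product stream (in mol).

Stoichiometric O₂ = 1.5 × 461 = 691.5 mol; O₂ fed = 691.5 × 1.482 = 1025 mol.
N₂ fed = 1025 × 79/21 = 3855 mol.
Fuel reacted = 0.884 × 461 → ξ = 407.5 mol.
Outlet (n = n₀ + ν ξ):
  CH₃OH: 461 − 1(407.5) = 53.48
  O₂: 1025 − 1.5(407.5) = 413.5
  N₂: 3855 (inert)
  CO₂: 0 + 1(407.5) = 407.5
  H₂O: 0 + 2(407.5) = 815
Total out = 53.48 + 413.5 + 3855 + 407.5 + 815 = 5545 mol.

5540 mol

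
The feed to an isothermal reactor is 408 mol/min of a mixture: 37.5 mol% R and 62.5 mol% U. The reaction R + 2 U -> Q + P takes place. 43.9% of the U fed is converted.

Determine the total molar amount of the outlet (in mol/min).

U reacted = 0.439 × 255 = 111.9 mol/min; ν_U = −2, so ξ = 111.9/2 = 55.97 mol/min.
Outlet amounts (n = n₀ + ν ξ):
  R: 153 − 1(55.97) = 97.03
  U: 255 − 2(55.97) = 143.1
  Q: 0 + 1(55.97) = 55.97
  P: 0 + 1(55.97) = 55.97
Total out = 97.03 + 143.1 + 55.97 + 55.97 = 352 mol/min.

352 mol/min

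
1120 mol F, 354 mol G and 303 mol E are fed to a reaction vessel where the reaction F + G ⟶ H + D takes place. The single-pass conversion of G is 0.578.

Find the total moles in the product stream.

G reacted = 0.578 × 354 = 204.6 mol; ν_G = −1, so ξ = 204.6/1 = 204.6 mol.
Outlet amounts (n = n₀ + ν ξ):
  F: 1120 − 1(204.6) = 915.4
  G: 354 − 1(204.6) = 149.4
  H: 0 + 1(204.6) = 204.6
  D: 0 + 1(204.6) = 204.6
  E: 303 (inert)
Total out = 915.4 + 149.4 + 204.6 + 204.6 + 303 = 1777 mol.

1780 mol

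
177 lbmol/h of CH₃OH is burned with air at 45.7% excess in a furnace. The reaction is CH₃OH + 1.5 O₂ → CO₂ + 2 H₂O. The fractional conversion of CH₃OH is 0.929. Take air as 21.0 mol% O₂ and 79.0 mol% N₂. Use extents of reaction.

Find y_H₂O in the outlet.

Stoichiometric O₂ = 1.5 × 177 = 265.5 lbmol/h; O₂ fed = 265.5 × 1.457 = 386.8 lbmol/h.
N₂ fed = 386.8 × 79/21 = 1455 lbmol/h.
Fuel reacted = 0.929 × 177 → ξ = 164.4 lbmol/h.
Outlet (n = n₀ + ν ξ):
  CH₃OH: 177 − 1(164.4) = 12.57
  O₂: 386.8 − 1.5(164.4) = 140.2
  N₂: 1455 (inert)
  CO₂: 0 + 1(164.4) = 164.4
  H₂O: 0 + 2(164.4) = 328.9
Total out = 2101 lbmol/h; y_H₂O = 328.9 / 2101 = 0.1565.

0.157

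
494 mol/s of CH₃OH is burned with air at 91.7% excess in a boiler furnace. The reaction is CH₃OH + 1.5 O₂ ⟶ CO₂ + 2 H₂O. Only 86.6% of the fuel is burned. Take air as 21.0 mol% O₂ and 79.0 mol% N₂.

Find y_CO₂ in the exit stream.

0.0573

Stoichiometric O₂ = 1.5 × 494 = 741 mol/s; O₂ fed = 741 × 1.917 = 1420 mol/s.
N₂ fed = 1420 × 79/21 = 5344 mol/s.
Fuel reacted = 0.866 × 494 → ξ = 427.8 mol/s.
Outlet (n = n₀ + ν ξ):
  CH₃OH: 494 − 1(427.8) = 66.2
  O₂: 1420 − 1.5(427.8) = 778.8
  N₂: 5344 (inert)
  CO₂: 0 + 1(427.8) = 427.8
  H₂O: 0 + 2(427.8) = 855.6
Total out = 7472 mol/s; y_CO₂ = 427.8 / 7472 = 0.05725.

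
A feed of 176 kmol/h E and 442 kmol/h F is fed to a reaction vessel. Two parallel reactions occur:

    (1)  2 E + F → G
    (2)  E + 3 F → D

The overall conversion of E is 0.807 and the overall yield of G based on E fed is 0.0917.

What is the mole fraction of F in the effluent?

Yield of G: 1ξ₁ / 176 = 0.0917 → ξ₁ = 16.14 kmol/h.
Conversion of E: 2ξ₁ + 1ξ₂ = 0.807 × 176 = 142 → ξ₂ = 109.8 kmol/h.
Outlet amounts (n = n₀ + Σ ν·ξ):
  E: 176 − 2(16.14) − 1(109.8) = 33.97
  F: 442 − 1(16.14) − 3(109.8) = 96.6
  G: 0 + 1(16.14) = 16.14
  D: 0 + 1(109.8) = 109.8
Total out = 256.5 kmol/h; y_F = 96.6 / 256.5 = 0.3767.

0.377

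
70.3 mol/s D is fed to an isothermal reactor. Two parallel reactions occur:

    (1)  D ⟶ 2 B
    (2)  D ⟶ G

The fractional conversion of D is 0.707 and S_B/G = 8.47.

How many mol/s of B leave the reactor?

Conversion of D: D consumed = 0.707 × 70.3 = 49.7 mol/s = 1ξ₁ + 1ξ₂.
Selectivity: 2ξ₁ / (1ξ₂) = 8.47 → ξ₁ = 4.235 ξ₂.
Substitute: (1·4.235 + 1) ξ₂ = 49.7 → ξ₂ = 9.494 mol/s, ξ₁ = 40.21 mol/s.
Outlet amounts (n = n₀ + Σ ν·ξ):
  D: 70.3 − 1(40.21) − 1(9.494) = 20.6
  B: 0 + 2(40.21) = 80.42
  G: 0 + 1(9.494) = 9.494

80.4 mol/s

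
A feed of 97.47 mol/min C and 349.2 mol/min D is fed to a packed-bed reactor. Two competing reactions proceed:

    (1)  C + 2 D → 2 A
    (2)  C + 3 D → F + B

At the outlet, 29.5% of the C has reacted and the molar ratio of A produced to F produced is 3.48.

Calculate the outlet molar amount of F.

10.5 mol/min

Conversion of C: C consumed = 0.295 × 97.47 = 28.75 mol/min = 1ξ₁ + 1ξ₂.
Selectivity: 2ξ₁ / (1ξ₂) = 3.48 → ξ₁ = 1.74 ξ₂.
Substitute: (1·1.74 + 1) ξ₂ = 28.75 → ξ₂ = 10.49 mol/min, ξ₁ = 18.26 mol/min.
Outlet amounts (n = n₀ + Σ ν·ξ):
  C: 97.47 − 1(18.26) − 1(10.49) = 68.72
  D: 349.2 − 2(18.26) − 3(10.49) = 281.2
  A: 0 + 2(18.26) = 36.52
  F: 0 + 1(10.49) = 10.49
  B: 0 + 1(10.49) = 10.49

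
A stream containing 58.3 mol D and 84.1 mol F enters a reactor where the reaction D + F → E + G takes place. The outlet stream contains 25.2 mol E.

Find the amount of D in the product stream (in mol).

33.1 mol

For E: n = n₀ + 1ξ → 25.2 = 0 + 1ξ, giving ξ = 25.2 mol.
Outlet amounts (n = n₀ + ν ξ):
  D: 58.3 − 1(25.2) = 33.1
  F: 84.1 − 1(25.2) = 58.9
  E: 0 + 1(25.2) = 25.2
  G: 0 + 1(25.2) = 25.2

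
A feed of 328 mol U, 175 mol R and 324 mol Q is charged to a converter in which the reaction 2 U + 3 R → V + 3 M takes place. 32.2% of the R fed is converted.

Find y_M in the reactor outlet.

R reacted = 0.322 × 175 = 56.35 mol; ν_R = −3, so ξ = 56.35/3 = 18.78 mol.
Outlet amounts (n = n₀ + ν ξ):
  U: 328 − 2(18.78) = 290.4
  R: 175 − 3(18.78) = 118.6
  V: 0 + 1(18.78) = 18.78
  M: 0 + 3(18.78) = 56.35
  Q: 324 (inert)
Total out = 808.2 mol; y_M = 56.35 / 808.2 = 0.06972.

0.0697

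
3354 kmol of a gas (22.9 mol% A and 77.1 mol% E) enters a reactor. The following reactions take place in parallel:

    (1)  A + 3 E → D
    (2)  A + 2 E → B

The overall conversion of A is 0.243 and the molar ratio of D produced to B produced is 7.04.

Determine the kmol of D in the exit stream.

Conversion of A: A consumed = 0.243 × 768.1 = 186.6 kmol = 1ξ₁ + 1ξ₂.
Selectivity: 1ξ₁ / (1ξ₂) = 7.04 → ξ₁ = 7.04 ξ₂.
Substitute: (1·7.04 + 1) ξ₂ = 186.6 → ξ₂ = 23.21 kmol, ξ₁ = 163.4 kmol.
Outlet amounts (n = n₀ + Σ ν·ξ):
  A: 768.1 − 1(163.4) − 1(23.21) = 581.4
  E: 2586 − 3(163.4) − 2(23.21) = 2049
  D: 0 + 1(163.4) = 163.4
  B: 0 + 1(23.21) = 23.21

163 kmol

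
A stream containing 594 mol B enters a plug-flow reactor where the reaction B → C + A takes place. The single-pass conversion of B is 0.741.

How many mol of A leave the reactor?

440 mol

B reacted = 0.741 × 594 = 440.2 mol; ν_B = −1, so ξ = 440.2/1 = 440.2 mol.
Outlet amounts (n = n₀ + ν ξ):
  B: 594 − 1(440.2) = 153.8
  C: 0 + 1(440.2) = 440.2
  A: 0 + 1(440.2) = 440.2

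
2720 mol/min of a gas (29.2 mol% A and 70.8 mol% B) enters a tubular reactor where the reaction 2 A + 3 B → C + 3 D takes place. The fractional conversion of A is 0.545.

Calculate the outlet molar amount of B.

A reacted = 0.545 × 794.2 = 432.9 mol/min; ν_A = −2, so ξ = 432.9/2 = 216.4 mol/min.
Outlet amounts (n = n₀ + ν ξ):
  A: 794.2 − 2(216.4) = 361.4
  B: 1926 − 3(216.4) = 1276
  C: 0 + 1(216.4) = 216.4
  D: 0 + 3(216.4) = 649.3

1280 mol/min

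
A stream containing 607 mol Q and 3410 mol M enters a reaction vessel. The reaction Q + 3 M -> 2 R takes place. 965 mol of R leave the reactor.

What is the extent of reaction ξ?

ξ = 482 mol

For R: n = n₀ + 2ξ → 965 = 0 + 2ξ, giving ξ = 482.5 mol.
Outlet amounts (n = n₀ + ν ξ):
  Q: 607 − 1(482.5) = 124.5
  M: 3410 − 3(482.5) = 1962
  R: 0 + 2(482.5) = 965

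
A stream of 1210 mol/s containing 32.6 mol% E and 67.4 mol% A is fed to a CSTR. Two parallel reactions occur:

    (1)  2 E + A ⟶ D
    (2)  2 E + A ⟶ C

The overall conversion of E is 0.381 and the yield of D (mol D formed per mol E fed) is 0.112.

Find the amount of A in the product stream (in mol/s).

Yield of D: 1ξ₁ / 394.5 = 0.112 → ξ₁ = 44.18 mol/s.
Conversion of E: 2ξ₁ + 2ξ₂ = 0.381 × 394.5 = 150.3 → ξ₂ = 30.97 mol/s.
Outlet amounts (n = n₀ + Σ ν·ξ):
  E: 394.5 − 2(44.18) − 2(30.97) = 244.2
  A: 815.5 − 1(44.18) − 1(30.97) = 740.4
  D: 0 + 1(44.18) = 44.18
  C: 0 + 1(30.97) = 30.97

740 mol/s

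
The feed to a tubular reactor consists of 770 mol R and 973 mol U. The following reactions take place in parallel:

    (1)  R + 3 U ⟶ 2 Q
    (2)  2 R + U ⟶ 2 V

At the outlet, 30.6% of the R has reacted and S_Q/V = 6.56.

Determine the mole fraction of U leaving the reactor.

Conversion of R: R consumed = 0.306 × 770 = 235.6 mol = 1ξ₁ + 2ξ₂.
Selectivity: 2ξ₁ / (2ξ₂) = 6.56 → ξ₁ = 6.56 ξ₂.
Substitute: (1·6.56 + 2) ξ₂ = 235.6 → ξ₂ = 27.53 mol, ξ₁ = 180.6 mol.
Outlet amounts (n = n₀ + Σ ν·ξ):
  R: 770 − 1(180.6) − 2(27.53) = 534.4
  U: 973 − 3(180.6) − 1(27.53) = 403.8
  Q: 0 + 2(180.6) = 361.1
  V: 0 + 2(27.53) = 55.05
Total out = 1354 mol; y_U = 403.8 / 1354 = 0.2981.

0.298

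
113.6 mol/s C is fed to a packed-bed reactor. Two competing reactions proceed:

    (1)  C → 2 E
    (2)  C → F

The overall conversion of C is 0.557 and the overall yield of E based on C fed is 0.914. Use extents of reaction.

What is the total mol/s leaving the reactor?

166 mol/s

Yield of E: 2ξ₁ / 113.6 = 0.914 → ξ₁ = 51.92 mol/s.
Conversion of C: 1ξ₁ + 1ξ₂ = 0.557 × 113.6 = 63.28 → ξ₂ = 11.36 mol/s.
Outlet amounts (n = n₀ + Σ ν·ξ):
  C: 113.6 − 1(51.92) − 1(11.36) = 50.32
  E: 0 + 2(51.92) = 103.8
  F: 0 + 1(11.36) = 11.36
Total out = 50.32 + 103.8 + 11.36 = 165.5 mol/s.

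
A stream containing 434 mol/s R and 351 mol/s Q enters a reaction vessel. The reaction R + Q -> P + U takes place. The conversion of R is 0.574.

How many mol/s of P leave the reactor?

R reacted = 0.574 × 434 = 249.1 mol/s; ν_R = −1, so ξ = 249.1/1 = 249.1 mol/s.
Outlet amounts (n = n₀ + ν ξ):
  R: 434 − 1(249.1) = 184.9
  Q: 351 − 1(249.1) = 101.9
  P: 0 + 1(249.1) = 249.1
  U: 0 + 1(249.1) = 249.1

249 mol/s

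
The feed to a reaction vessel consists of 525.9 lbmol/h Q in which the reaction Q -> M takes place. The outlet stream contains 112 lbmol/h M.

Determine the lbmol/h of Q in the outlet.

414 lbmol/h

For M: n = n₀ + 1ξ → 112 = 0 + 1ξ, giving ξ = 112 lbmol/h.
Outlet amounts (n = n₀ + ν ξ):
  Q: 525.9 − 1(112) = 413.9
  M: 0 + 1(112) = 112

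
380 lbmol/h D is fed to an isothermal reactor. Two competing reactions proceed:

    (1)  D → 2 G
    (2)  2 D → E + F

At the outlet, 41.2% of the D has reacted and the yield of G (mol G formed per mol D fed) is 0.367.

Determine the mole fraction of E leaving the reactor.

Yield of G: 2ξ₁ / 380 = 0.367 → ξ₁ = 69.73 lbmol/h.
Conversion of D: 1ξ₁ + 2ξ₂ = 0.412 × 380 = 156.6 → ξ₂ = 43.41 lbmol/h.
Outlet amounts (n = n₀ + Σ ν·ξ):
  D: 380 − 1(69.73) − 2(43.41) = 223.4
  G: 0 + 2(69.73) = 139.5
  E: 0 + 1(43.41) = 43.41
  F: 0 + 1(43.41) = 43.41
Total out = 449.7 lbmol/h; y_E = 43.41 / 449.7 = 0.09654.

0.0965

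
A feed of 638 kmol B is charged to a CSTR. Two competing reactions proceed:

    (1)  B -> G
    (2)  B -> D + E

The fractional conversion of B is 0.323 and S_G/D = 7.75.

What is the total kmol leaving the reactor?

Conversion of B: B consumed = 0.323 × 638 = 206.1 kmol = 1ξ₁ + 1ξ₂.
Selectivity: 1ξ₁ / (1ξ₂) = 7.75 → ξ₁ = 7.75 ξ₂.
Substitute: (1·7.75 + 1) ξ₂ = 206.1 → ξ₂ = 23.55 kmol, ξ₁ = 182.5 kmol.
Outlet amounts (n = n₀ + Σ ν·ξ):
  B: 638 − 1(182.5) − 1(23.55) = 431.9
  G: 0 + 1(182.5) = 182.5
  D: 0 + 1(23.55) = 23.55
  E: 0 + 1(23.55) = 23.55
Total out = 431.9 + 182.5 + 23.55 + 23.55 = 661.6 kmol.

662 kmol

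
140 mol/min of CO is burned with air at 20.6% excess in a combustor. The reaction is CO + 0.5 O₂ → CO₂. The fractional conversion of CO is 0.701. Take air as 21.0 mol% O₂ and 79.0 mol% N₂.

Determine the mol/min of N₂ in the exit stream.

Stoichiometric O₂ = 0.5 × 140 = 70 mol/min; O₂ fed = 70 × 1.206 = 84.42 mol/min.
N₂ fed = 84.42 × 79/21 = 317.6 mol/min.
Fuel reacted = 0.701 × 140 → ξ = 98.14 mol/min.
Outlet (n = n₀ + ν ξ):
  CO: 140 − 1(98.14) = 41.86
  O₂: 84.42 − 0.5(98.14) = 35.35
  N₂: 317.6 (inert)
  CO₂: 0 + 1(98.14) = 98.14

318 mol/min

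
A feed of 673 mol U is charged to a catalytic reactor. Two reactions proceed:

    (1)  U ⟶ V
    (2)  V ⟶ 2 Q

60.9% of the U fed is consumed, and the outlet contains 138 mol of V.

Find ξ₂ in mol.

ξ₂ = 272 mol

Conversion of U: U consumed = 1ξ₁ = 0.609 × 673 → ξ₁ = 409.9 mol.
V balance: n_V = 0 + 1ξ₁ − 1ξ₂ = 138 → ξ₂ = (1·409.9 − 138)/1 = 271.9 mol.
Outlet amounts (n = n₀ + Σ ν·ξ):
  U: 673 − 1(409.9) = 263.1
  V: 0 + 1(409.9) − 1(271.9) = 138
  Q: 0 + 2(271.9) = 543.7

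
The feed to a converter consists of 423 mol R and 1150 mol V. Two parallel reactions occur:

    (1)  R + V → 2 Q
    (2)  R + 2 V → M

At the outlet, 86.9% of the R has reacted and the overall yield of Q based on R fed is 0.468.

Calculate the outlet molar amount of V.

Yield of Q: 2ξ₁ / 423 = 0.468 → ξ₁ = 98.98 mol.
Conversion of R: 1ξ₁ + 1ξ₂ = 0.869 × 423 = 367.6 → ξ₂ = 268.6 mol.
Outlet amounts (n = n₀ + Σ ν·ξ):
  R: 423 − 1(98.98) − 1(268.6) = 55.41
  V: 1150 − 1(98.98) − 2(268.6) = 513.8
  Q: 0 + 2(98.98) = 198
  M: 0 + 1(268.6) = 268.6

514 mol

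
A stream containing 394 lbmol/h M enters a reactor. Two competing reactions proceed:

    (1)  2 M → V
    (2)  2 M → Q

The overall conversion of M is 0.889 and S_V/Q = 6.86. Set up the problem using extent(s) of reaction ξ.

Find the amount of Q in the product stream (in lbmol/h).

Conversion of M: M consumed = 0.889 × 394 = 350.3 lbmol/h = 2ξ₁ + 2ξ₂.
Selectivity: 1ξ₁ / (1ξ₂) = 6.86 → ξ₁ = 6.86 ξ₂.
Substitute: (2·6.86 + 2) ξ₂ = 350.3 → ξ₂ = 22.28 lbmol/h, ξ₁ = 152.9 lbmol/h.
Outlet amounts (n = n₀ + Σ ν·ξ):
  M: 394 − 2(152.9) − 2(22.28) = 43.73
  V: 0 + 1(152.9) = 152.9
  Q: 0 + 1(22.28) = 22.28

22.3 lbmol/h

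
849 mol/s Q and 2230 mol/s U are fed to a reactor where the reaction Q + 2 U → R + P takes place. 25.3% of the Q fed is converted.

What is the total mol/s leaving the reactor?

Q reacted = 0.253 × 849 = 214.8 mol/s; ν_Q = −1, so ξ = 214.8/1 = 214.8 mol/s.
Outlet amounts (n = n₀ + ν ξ):
  Q: 849 − 1(214.8) = 634.2
  U: 2230 − 2(214.8) = 1800
  R: 0 + 1(214.8) = 214.8
  P: 0 + 1(214.8) = 214.8
Total out = 634.2 + 1800 + 214.8 + 214.8 = 2864 mol/s.

2860 mol/s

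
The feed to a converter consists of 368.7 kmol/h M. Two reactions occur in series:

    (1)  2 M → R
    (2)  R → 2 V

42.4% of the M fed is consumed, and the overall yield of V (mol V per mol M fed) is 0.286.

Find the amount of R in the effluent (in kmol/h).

Conversion of M: M consumed = 2ξ₁ = 0.424 × 368.7 → ξ₁ = 78.16 kmol/h.
Yield of V: 2ξ₂ / 368.7 = 0.286 → ξ₂ = 52.72 kmol/h.
Outlet amounts (n = n₀ + Σ ν·ξ):
  M: 368.7 − 2(78.16) = 212.4
  R: 0 + 1(78.16) − 1(52.72) = 25.44
  V: 0 + 2(52.72) = 105.4

25.4 kmol/h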